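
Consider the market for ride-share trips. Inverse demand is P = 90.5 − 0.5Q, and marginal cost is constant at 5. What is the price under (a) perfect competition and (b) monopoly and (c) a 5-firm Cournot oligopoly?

Competition: P = 5; Monopoly: P = 47.75; Cournot: P = 19.25

Under competition P = MC = 5, so Q = (90.5 − 5)/0.5 = 171.
The monopolist equates marginal revenue to marginal cost: 90.5 − Q = 5, so Q = 85.5. From demand, P = 47.75.
With 5 symmetric Cournot firms, each firm's FOC gives 90.5 − 3q = 5, so q = 28.5, Q = 5·28.5 = 142.5, and P = 19.25.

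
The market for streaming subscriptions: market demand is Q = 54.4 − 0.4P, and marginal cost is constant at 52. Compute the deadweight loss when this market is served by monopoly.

DWL = 352.8

Inverting demand: P = 136 − 2.5Q.
Competitive firms price at marginal cost: P = 52, giving Q = 33.6.
A monopolist chooses Q where MR = MC. MR = 136 − 5Q; setting this equal to 52 gives Q = 16.8 and P = 94.
DWL is the triangle between Q = 16.8 and Q = 33.6: ½·(33.6 − 16.8)·(94 − 52) = 352.8.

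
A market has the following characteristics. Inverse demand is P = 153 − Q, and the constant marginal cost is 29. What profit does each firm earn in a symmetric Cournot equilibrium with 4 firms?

With 4 symmetric Cournot firms, each firm's FOC gives 153 − 5q = 29, so q = 24.8, Q = 4·24.8 = 99.2, and P = 53.8.
Each firm's profit = (53.8 − 29)·24.8 = 615.04.

π_i = 615.04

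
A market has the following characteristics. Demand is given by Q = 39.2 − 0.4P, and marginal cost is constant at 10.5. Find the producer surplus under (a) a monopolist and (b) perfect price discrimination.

Monopoly: PS = 765.625; Perfect PD: PS = 1531.25

Inverting demand: P = 98 − 2.5Q.
The monopolist equates marginal revenue to marginal cost: 98 − 5Q = 10.5, so Q = 17.5. From demand, P = 54.25.
PS = (54.25 − 10.5)·17.5 = 765.625.
Under first-degree price discrimination the firm charges each unit its demand price and produces up to where P = MC, i.e. Q = 35. Consumer surplus is zero; producer surplus equals total surplus.
PS = ½·(98 − 10.5)·35 = 1531.25.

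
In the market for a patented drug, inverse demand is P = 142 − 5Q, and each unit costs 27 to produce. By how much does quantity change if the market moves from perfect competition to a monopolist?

Quantity falls by 11.5

Under competition P = MC = 27, so Q = (142 − 27)/5 = 23.
The monopolist equates marginal revenue to marginal cost: 142 − 10Q = 27, so Q = 11.5. From demand, P = 84.5.
Change in quantity: 11.5 − 23 = −11.5.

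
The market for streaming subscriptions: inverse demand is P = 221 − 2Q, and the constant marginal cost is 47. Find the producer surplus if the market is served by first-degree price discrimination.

PS = 7569

A perfectly discriminating monopolist sells every unit with P(Q) ≥ MC(Q), so output equals the competitive quantity Q = 87. Each buyer pays their reservation price, so CS = 0 and the firm captures all surplus.
PS = ½·(221 − 47)·87 = 7569.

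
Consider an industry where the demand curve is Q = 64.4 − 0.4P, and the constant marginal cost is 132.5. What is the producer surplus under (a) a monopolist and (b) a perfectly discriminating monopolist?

Monopoly: PS = 81.225; Perfect PD: PS = 162.45

Inverting demand: P = 161 − 2.5Q.
The monopolist equates marginal revenue to marginal cost: 161 − 5Q = 132.5, so Q = 5.7. From demand, P = 146.75.
PS = (146.75 − 132.5)·5.7 = 81.225.
A perfectly discriminating monopolist sells every unit with P(Q) ≥ MC(Q), so output equals the competitive quantity Q = 11.4. Each buyer pays their reservation price, so CS = 0 and the firm captures all surplus.
PS = ½·(161 − 132.5)·11.4 = 162.45.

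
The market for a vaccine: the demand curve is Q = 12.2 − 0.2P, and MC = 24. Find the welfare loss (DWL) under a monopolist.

DWL = 34.225

Inverting demand: P = 61 − 5Q.
Under competition P = MC = 24, so Q = (61 − 24)/5 = 7.4.
The monopolist equates marginal revenue to marginal cost: 61 − 10Q = 24, so Q = 3.7. From demand, P = 42.5.
DWL is the triangle between Q = 3.7 and Q = 7.4: ½·(7.4 − 3.7)·(42.5 − 24) = 34.225.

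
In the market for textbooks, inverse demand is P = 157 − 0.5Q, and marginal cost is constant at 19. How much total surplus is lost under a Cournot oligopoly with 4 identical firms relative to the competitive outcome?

DWL = 761.76

Competitive firms price at marginal cost: P = 19, giving Q = 276.
In a 4-firm Cournot equilibrium, symmetry and the first-order condition give q = (157 − 19)/(2.5) = 55.2. So Q = 220.8 and P = 46.6.
DWL is the triangle between Q = 220.8 and Q = 276: ½·(276 − 220.8)·(46.6 − 19) = 761.76.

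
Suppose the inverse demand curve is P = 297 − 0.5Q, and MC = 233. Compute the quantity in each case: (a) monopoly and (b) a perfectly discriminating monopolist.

Monopoly: Q = 64; Perfect PD: Q = 128

A monopolist chooses Q where MR = MC. MR = 297 − Q; setting this equal to 233 gives Q = 64 and P = 265.
With perfect price discrimination, output is the efficient level Q = 128 (where demand meets MC), but every buyer pays their willingness to pay: CS = 0 and PS = total surplus.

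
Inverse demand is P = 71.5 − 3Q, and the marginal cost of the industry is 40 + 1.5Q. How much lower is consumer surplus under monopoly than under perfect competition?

CS falls by 47.04

Under competition P = MC: 71.5 − 3Q = 40 + 1.5Q ⇒ Q = 7, P = 50.5.
CS = ½·(71.5 − 50.5)·7 = 73.5.
Monopoly sets MR = MC: 71.5 − 6Q = 40 + 1.5Q ⇒ Q = 4.2, P = 71.5 − 3·4.2 = 58.9.
CS = ½·(71.5 − 58.9)·4.2 = 26.46.
Change in consumer surplus: 26.46 − 73.5 = −47.04.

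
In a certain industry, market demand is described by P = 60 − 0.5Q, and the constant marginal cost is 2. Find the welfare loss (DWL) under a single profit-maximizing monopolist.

DWL = 841

Competitive firms price at marginal cost: P = 2, giving Q = 116.
Monopoly sets MR = MC: 60 − Q = 2 ⇒ Q = 58, P = 60 − 0.5·58 = 31.
DWL is the triangle between Q = 58 and Q = 116: ½·(116 − 58)·(31 − 2) = 841.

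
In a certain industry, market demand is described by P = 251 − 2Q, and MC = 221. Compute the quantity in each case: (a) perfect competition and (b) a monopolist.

Perfect competition: P = MC = 221, so 251 − 2Q = 221 and Q = 15.
A monopolist chooses Q where MR = MC. MR = 251 − 4Q; setting this equal to 221 gives Q = 7.5 and P = 236.

Competition: Q = 15; Monopoly: Q = 7.5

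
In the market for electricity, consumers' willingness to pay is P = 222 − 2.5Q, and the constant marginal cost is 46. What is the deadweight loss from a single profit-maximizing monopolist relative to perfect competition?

DWL = 1548.8

Perfect competition: P = MC = 46, so 222 − 2.5Q = 46 and Q = 70.4.
The monopolist equates marginal revenue to marginal cost: 222 − 5Q = 46, so Q = 35.2. From demand, P = 134.
DWL is the triangle between Q = 35.2 and Q = 70.4: ½·(70.4 − 35.2)·(134 − 46) = 1548.8.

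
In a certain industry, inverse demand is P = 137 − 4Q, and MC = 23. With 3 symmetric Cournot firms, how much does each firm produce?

q_i = 7.125

Cournot with 3 identical firms: the symmetric best-response condition is 137 − 16q = 23. Each firm produces q = 7.125, total output Q = 21.375, price P = 51.5.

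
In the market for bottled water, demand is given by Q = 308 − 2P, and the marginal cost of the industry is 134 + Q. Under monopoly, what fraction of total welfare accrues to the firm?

PS/TS = 0.8

Inverting demand: P = 154 − 0.5Q.
The monopolist equates marginal revenue to marginal cost: 154 − Q = 134 + Q, so Q = 10. From demand, P = 149.
CS = ½·(154 − 149)·10 = 25.
PS = P·Q − VC(Q) = 149·10 − (134·10 + ½·1·10²) = 100.
Share captured = PS/TS = 100/125 = 0.8.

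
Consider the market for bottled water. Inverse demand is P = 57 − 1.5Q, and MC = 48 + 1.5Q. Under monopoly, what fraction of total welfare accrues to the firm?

PS/TS = 0.75

A monopolist chooses Q where MR = MC. MR = 57 − 3Q; setting this equal to 48 + 1.5Q gives Q = 2 and P = 54.
CS = ½·(57 − 54)·2 = 3.
PS = P·Q − VC(Q) = 54·2 − (48·2 + ½·1.5·2²) = 9.
Share captured = PS/TS = 9/12 = 0.75.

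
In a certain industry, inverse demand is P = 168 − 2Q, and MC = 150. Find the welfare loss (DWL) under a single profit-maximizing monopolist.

Competitive firms price at marginal cost: P = 150, giving Q = 9.
A monopolist chooses Q where MR = MC. MR = 168 − 4Q; setting this equal to 150 gives Q = 4.5 and P = 159.
DWL is the triangle between Q = 4.5 and Q = 9: ½·(9 − 4.5)·(159 − 150) = 20.25.

DWL = 20.25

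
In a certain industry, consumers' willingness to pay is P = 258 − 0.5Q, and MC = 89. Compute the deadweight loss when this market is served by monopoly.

Competitive firms price at marginal cost: P = 89, giving Q = 338.
A monopolist chooses Q where MR = MC. MR = 258 − Q; setting this equal to 89 gives Q = 169 and P = 173.5.
DWL is the triangle between Q = 169 and Q = 338: ½·(338 − 169)·(173.5 − 89) = 7140.25.

DWL = 7140.25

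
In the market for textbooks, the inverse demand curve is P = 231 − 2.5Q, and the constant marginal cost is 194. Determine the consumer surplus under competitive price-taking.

CS = 273.8

Competitive firms price at marginal cost: P = 194, giving Q = 14.8.
CS = ½·(231 − 194)·14.8 = 273.8.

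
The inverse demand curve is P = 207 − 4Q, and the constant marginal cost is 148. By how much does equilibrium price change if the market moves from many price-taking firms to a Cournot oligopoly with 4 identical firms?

Competitive firms price at marginal cost: P = 148, giving Q = 14.75.
Cournot with 4 identical firms: the symmetric best-response condition is 207 − 20q = 148. Each firm produces q = 2.95, total output Q = 11.8, price P = 159.8.
Change in equilibrium price: 159.8 − 148 = 11.8.

P rises by 11.8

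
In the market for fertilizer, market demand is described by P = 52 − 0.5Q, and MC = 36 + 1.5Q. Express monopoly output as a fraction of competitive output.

Q_m/Q_c = 0.8

The monopolist equates marginal revenue to marginal cost: 52 − Q = 36 + 1.5Q, so Q = 6.4. From demand, P = 48.8.
Under competition P = MC: 52 − 0.5Q = 36 + 1.5Q ⇒ Q = 8, P = 48.
Ratio Q_m/Q_c = 6.4/8 = 0.8.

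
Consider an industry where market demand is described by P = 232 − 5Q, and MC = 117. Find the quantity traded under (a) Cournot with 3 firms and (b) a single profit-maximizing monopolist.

In a 3-firm Cournot equilibrium, symmetry and the first-order condition give q = (232 − 117)/(20) = 5.75. So Q = 17.25 and P = 145.75.
Monopoly sets MR = MC: 232 − 10Q = 117 ⇒ Q = 11.5, P = 232 − 5·11.5 = 174.5.

Cournot: Q = 17.25; Monopoly: Q = 11.5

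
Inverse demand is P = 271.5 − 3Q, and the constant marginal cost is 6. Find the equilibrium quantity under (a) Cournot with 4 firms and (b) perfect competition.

Cournot: Q = 70.8; Competition: Q = 88.5

In a 4-firm Cournot equilibrium, symmetry and the first-order condition give q = (271.5 − 6)/(15) = 17.7. So Q = 70.8 and P = 59.1.
Competitive firms price at marginal cost: P = 6, giving Q = 88.5.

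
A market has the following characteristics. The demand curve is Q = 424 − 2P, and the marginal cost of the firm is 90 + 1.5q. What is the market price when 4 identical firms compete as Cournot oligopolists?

P = 151

Inverting demand: P = 212 − 0.5Q.
In a 4-firm Cournot equilibrium, symmetry and the first-order condition give q = (212 − 90)/(4) = 30.5. So Q = 122 and P = 151.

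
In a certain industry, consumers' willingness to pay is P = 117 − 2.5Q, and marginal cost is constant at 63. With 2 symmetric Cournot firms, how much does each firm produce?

q_i = 7.2

Cournot with 2 identical firms: the symmetric best-response condition is 117 − 7.5q = 63. Each firm produces q = 7.2, total output Q = 14.4, price P = 81.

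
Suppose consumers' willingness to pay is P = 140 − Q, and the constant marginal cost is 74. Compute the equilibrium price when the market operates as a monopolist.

A monopolist chooses Q where MR = MC. MR = 140 − 2Q; setting this equal to 74 gives Q = 33 and P = 107.

P = 107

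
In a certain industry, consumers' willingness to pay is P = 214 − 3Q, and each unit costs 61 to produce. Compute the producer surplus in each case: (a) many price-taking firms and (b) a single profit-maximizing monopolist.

Competition: PS = 0; Monopoly: PS = 1950.75

Under competition P = MC = 61, so Q = (214 − 61)/3 = 51.
PS = (61 − 61)·51 = 0.
The monopolist equates marginal revenue to marginal cost: 214 − 6Q = 61, so Q = 25.5. From demand, P = 137.5.
PS = (137.5 − 61)·25.5 = 1950.75.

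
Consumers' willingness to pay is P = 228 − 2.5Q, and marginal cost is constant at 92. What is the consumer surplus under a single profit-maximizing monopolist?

A monopolist chooses Q where MR = MC. MR = 228 − 5Q; setting this equal to 92 gives Q = 27.2 and P = 160.
CS = ½·(228 − 160)·27.2 = 924.8.

CS = 924.8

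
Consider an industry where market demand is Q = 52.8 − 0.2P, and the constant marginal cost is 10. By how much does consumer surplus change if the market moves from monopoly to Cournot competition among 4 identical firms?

Inverting demand: P = 264 − 5Q.
A monopolist chooses Q where MR = MC. MR = 264 − 10Q; setting this equal to 10 gives Q = 25.4 and P = 137.
CS = ½·(264 − 137)·25.4 = 1612.9.
Cournot with 4 identical firms: the symmetric best-response condition is 264 − 25q = 10. Each firm produces q = 10.16, total output Q = 40.64, price P = 60.8.
CS = ½·(264 − 60.8)·40.64 = 4129.024.
Change in consumer surplus: 4129.024 − 1612.9 = 2516.124.

Consumer surplus rises by 2516.124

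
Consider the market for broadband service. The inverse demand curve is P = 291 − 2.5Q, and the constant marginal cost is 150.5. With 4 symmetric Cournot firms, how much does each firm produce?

Cournot with 4 identical firms: the symmetric best-response condition is 291 − 12.5q = 150.5. Each firm produces q = 11.24, total output Q = 44.96, price P = 178.6.

q_i = 11.24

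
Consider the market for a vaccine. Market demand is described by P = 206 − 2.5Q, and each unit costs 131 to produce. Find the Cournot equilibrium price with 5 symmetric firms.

In a 5-firm Cournot equilibrium, symmetry and the first-order condition give q = (206 − 131)/(15) = 5. So Q = 25 and P = 143.5.

P = 143.5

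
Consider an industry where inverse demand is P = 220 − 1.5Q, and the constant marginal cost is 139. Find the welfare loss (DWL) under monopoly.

Perfect competition: P = MC = 139, so 220 − 1.5Q = 139 and Q = 54.
A monopolist chooses Q where MR = MC. MR = 220 − 3Q; setting this equal to 139 gives Q = 27 and P = 179.5.
DWL is the triangle between Q = 27 and Q = 54: ½·(54 − 27)·(179.5 − 139) = 546.75.

DWL = 546.75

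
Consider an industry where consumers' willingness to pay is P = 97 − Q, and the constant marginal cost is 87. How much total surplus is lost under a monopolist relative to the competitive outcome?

Competitive firms price at marginal cost: P = 87, giving Q = 10.
A monopolist chooses Q where MR = MC. MR = 97 − 2Q; setting this equal to 87 gives Q = 5 and P = 92.
DWL is the triangle between Q = 5 and Q = 10: ½·(10 − 5)·(92 − 87) = 12.5.

DWL = 12.5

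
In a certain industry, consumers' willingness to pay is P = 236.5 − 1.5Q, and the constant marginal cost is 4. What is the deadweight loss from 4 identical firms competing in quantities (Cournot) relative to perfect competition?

Perfect competition: P = MC = 4, so 236.5 − 1.5Q = 4 and Q = 155.
Cournot with 4 identical firms: the symmetric best-response condition is 236.5 − 7.5q = 4. Each firm produces q = 31, total output Q = 124, price P = 50.5.
DWL is the triangle between Q = 124 and Q = 155: ½·(155 − 124)·(50.5 − 4) = 720.75.

DWL = 720.75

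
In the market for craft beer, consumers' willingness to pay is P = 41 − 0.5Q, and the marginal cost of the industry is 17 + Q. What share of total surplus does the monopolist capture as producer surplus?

PS/TS = 0.8

Monopoly sets MR = MC: 41 − Q = 17 + Q ⇒ Q = 12, P = 41 − 0.5·12 = 35.
CS = ½·(41 − 35)·12 = 36.
PS = P·Q − VC(Q) = 35·12 − (17·12 + ½·1·12²) = 144.
Share captured = PS/TS = 144/180 = 0.8.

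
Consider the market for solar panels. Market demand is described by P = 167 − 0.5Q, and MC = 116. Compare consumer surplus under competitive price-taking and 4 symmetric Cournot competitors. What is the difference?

Under competition P = MC = 116, so Q = (167 − 116)/0.5 = 102.
CS = ½·(167 − 116)·102 = 2601.
Cournot with 4 identical firms: the symmetric best-response condition is 167 − 2.5q = 116. Each firm produces q = 20.4, total output Q = 81.6, price P = 126.2.
CS = ½·(167 − 126.2)·81.6 = 1664.64.
Change in consumer surplus: 1664.64 − 2601 = −936.36.

CS falls by 936.36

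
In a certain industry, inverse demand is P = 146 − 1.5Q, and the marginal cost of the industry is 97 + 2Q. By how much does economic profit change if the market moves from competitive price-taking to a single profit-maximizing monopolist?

Economic profit rises by 44.1

Competitive equilibrium sets price equal to marginal cost: 146 − 1.5Q = 97 + 2Q, so Q = 14 and P = 125.
Profit = 125·14 − (97·14 + ½·2·14²) = 196.
A monopolist chooses Q where MR = MC. MR = 146 − 3Q; setting this equal to 97 + 2Q gives Q = 9.8 and P = 131.3.
Profit = 131.3·9.8 − (97·9.8 + ½·2·9.8²) = 240.1.
Change in economic profit: 240.1 − 196 = 44.1.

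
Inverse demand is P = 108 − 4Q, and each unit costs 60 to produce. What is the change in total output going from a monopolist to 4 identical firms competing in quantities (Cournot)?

Monopoly sets MR = MC: 108 − 8Q = 60 ⇒ Q = 6, P = 108 − 4·6 = 84.
With 4 symmetric Cournot firms, each firm's FOC gives 108 − 20q = 60, so q = 2.4, Q = 4·2.4 = 9.6, and P = 69.6.
Change in total output: 9.6 − 6 = 3.6.

Q rises by 3.6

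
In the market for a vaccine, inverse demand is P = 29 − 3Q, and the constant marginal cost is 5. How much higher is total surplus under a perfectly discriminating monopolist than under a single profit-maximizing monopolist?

TS rises by 24

A monopolist chooses Q where MR = MC. MR = 29 − 6Q; setting this equal to 5 gives Q = 4 and P = 17.
CS = ½·(29 − 17)·4 = 24; PS = (17 − 5)·4 = 48; TS = 72.
Under first-degree price discrimination the firm charges each unit its demand price and produces up to where P = MC, i.e. Q = 8. Consumer surplus is zero; producer surplus equals total surplus.
TS = 96 (equal to competitive TS).
Change in total surplus: 96 − 72 = 24.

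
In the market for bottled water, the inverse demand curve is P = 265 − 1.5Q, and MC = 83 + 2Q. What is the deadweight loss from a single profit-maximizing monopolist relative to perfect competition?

Competitive equilibrium sets price equal to marginal cost: 265 − 1.5Q = 83 + 2Q, so Q = 52 and P = 187.
A monopolist chooses Q where MR = MC. MR = 265 − 3Q; setting this equal to 83 + 2Q gives Q = 36.4 and P = 210.4.
CS = ½·(265 − 187)·52 = 2028; PS = (187·52 − 83·52 − ½·2·52²) = 2704; TS = 4732.
CS = ½·(265 − 210.4)·36.4 = 993.72; PS = (210.4·36.4 − 83·36.4 − ½·2·36.4²) = 3312.4; TS = 4306.12.
DWL = 4732 − 4306.12 = 425.88.

DWL = 425.88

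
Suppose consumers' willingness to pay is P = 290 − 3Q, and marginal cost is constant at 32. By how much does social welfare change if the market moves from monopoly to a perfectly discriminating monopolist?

TS rises by 2773.5

Monopoly sets MR = MC: 290 − 6Q = 32 ⇒ Q = 43, P = 290 − 3·43 = 161.
CS = ½·(290 − 161)·43 = 2773.5; PS = (161 − 32)·43 = 5547; TS = 8320.5.
With perfect price discrimination, output is the efficient level Q = 86 (where demand meets MC), but every buyer pays their willingness to pay: CS = 0 and PS = total surplus.
TS = 11094 (equal to competitive TS).
Change in social welfare: 11094 − 8320.5 = 2773.5.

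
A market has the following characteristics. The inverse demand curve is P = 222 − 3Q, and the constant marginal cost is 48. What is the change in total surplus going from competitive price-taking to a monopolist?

Competitive firms price at marginal cost: P = 48, giving Q = 58.
CS = ½·(222 − 48)·58 = 5046; PS = (48 − 48)·58 = 0; TS = 5046.
Monopoly sets MR = MC: 222 − 6Q = 48 ⇒ Q = 29, P = 222 − 3·29 = 135.
CS = ½·(222 − 135)·29 = 1261.5; PS = (135 − 48)·29 = 2523; TS = 3784.5.
Change in total surplus: 3784.5 − 5046 = −1261.5.

Total surplus falls by 1261.5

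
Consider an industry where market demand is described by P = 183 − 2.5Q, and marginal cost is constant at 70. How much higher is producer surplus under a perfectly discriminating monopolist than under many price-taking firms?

PS rises by 2553.8

Perfect competition: P = MC = 70, so 183 − 2.5Q = 70 and Q = 45.2.
PS = (70 − 70)·45.2 = 0.
Under first-degree price discrimination the firm charges each unit its demand price and produces up to where P = MC, i.e. Q = 45.2. Consumer surplus is zero; producer surplus equals total surplus.
PS = ½·(183 − 70)·45.2 = 2553.8.
Change in producer surplus: 2553.8 − 0 = 2553.8.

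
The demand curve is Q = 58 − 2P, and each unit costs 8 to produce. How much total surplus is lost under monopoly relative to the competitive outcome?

DWL = 110.25

Inverting demand: P = 29 − 0.5Q.
Competitive firms price at marginal cost: P = 8, giving Q = 42.
A monopolist chooses Q where MR = MC. MR = 29 − Q; setting this equal to 8 gives Q = 21 and P = 18.5.
DWL is the triangle between Q = 21 and Q = 42: ½·(42 − 21)·(18.5 − 8) = 110.25.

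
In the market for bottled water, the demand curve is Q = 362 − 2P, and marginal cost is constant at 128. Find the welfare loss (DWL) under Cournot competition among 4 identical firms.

Inverting demand: P = 181 − 0.5Q.
Under competition P = MC = 128, so Q = (181 − 128)/0.5 = 106.
In a 4-firm Cournot equilibrium, symmetry and the first-order condition give q = (181 − 128)/(2.5) = 21.2. So Q = 84.8 and P = 138.6.
DWL is the triangle between Q = 84.8 and Q = 106: ½·(106 − 84.8)·(138.6 − 128) = 112.36.

DWL = 112.36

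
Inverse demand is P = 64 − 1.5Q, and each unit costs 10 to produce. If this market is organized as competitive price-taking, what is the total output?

Under competition P = MC = 10, so Q = (64 − 10)/1.5 = 36.

Q = 36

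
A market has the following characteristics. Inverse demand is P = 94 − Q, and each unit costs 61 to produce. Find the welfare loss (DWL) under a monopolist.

DWL = 136.125

Perfect competition: P = MC = 61, so 94 − Q = 61 and Q = 33.
A monopolist chooses Q where MR = MC. MR = 94 − 2Q; setting this equal to 61 gives Q = 16.5 and P = 77.5.
DWL is the triangle between Q = 16.5 and Q = 33: ½·(33 − 16.5)·(77.5 − 61) = 136.125.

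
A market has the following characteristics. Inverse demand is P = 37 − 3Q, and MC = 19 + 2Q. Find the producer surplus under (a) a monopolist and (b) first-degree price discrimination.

Monopoly: PS = 20.25; Perfect PD: PS = 32.4

Monopoly sets MR = MC: 37 − 6Q = 19 + 2Q ⇒ Q = 2.25, P = 37 − 3·2.25 = 30.25.
PS = P·Q − VC(Q) = 30.25·2.25 − (19·2.25 + ½·2·2.25²) = 20.25.
Under first-degree price discrimination the firm charges each unit its demand price and produces up to where P = MC, i.e. Q = 3.6. Consumer surplus is zero; producer surplus equals total surplus.
PS = ½·(37 − 19)·3.6 = 32.4.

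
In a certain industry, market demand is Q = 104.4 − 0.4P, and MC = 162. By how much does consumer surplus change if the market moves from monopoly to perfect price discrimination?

Inverting demand: P = 261 − 2.5Q.
The monopolist equates marginal revenue to marginal cost: 261 − 5Q = 162, so Q = 19.8. From demand, P = 211.5.
CS = ½·(261 − 211.5)·19.8 = 490.05.
Under first-degree price discrimination the firm charges each unit its demand price and produces up to where P = MC, i.e. Q = 39.6. Consumer surplus is zero; producer surplus equals total surplus.
CS = 0.
Change in consumer surplus: 0 − 490.05 = −490.05.

CS falls by 490.05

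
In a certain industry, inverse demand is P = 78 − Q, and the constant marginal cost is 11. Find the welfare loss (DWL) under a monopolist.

Competitive firms price at marginal cost: P = 11, giving Q = 67.
A monopolist chooses Q where MR = MC. MR = 78 − 2Q; setting this equal to 11 gives Q = 33.5 and P = 44.5.
DWL is the triangle between Q = 33.5 and Q = 67: ½·(67 − 33.5)·(44.5 − 11) = 561.125.

DWL = 561.125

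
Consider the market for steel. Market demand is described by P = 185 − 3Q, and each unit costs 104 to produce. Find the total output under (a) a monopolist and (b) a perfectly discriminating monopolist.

Monopoly sets MR = MC: 185 − 6Q = 104 ⇒ Q = 13.5, P = 185 − 3·13.5 = 144.5.
A perfectly discriminating monopolist sells every unit with P(Q) ≥ MC(Q), so output equals the competitive quantity Q = 27. Each buyer pays their reservation price, so CS = 0 and the firm captures all surplus.

Monopoly: Q = 13.5; Perfect PD: Q = 27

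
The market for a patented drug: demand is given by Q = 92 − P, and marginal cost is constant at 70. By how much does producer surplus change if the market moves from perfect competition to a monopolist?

Producer surplus rises by 121

Inverting demand: P = 92 − Q.
Under competition P = MC = 70, so Q = (92 − 70)/1 = 22.
PS = (70 − 70)·22 = 0.
Monopoly sets MR = MC: 92 − 2Q = 70 ⇒ Q = 11, P = 92 − 11 = 81.
PS = (81 − 70)·11 = 121.
Change in producer surplus: 121 − 0 = 121.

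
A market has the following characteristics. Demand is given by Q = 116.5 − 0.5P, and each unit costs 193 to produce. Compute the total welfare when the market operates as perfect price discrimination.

TS = 400

Inverting demand: P = 233 − 2Q.
With perfect price discrimination, output is the efficient level Q = 20 (where demand meets MC), but every buyer pays their willingness to pay: CS = 0 and PS = total surplus.
TS = 400 (equal to competitive TS).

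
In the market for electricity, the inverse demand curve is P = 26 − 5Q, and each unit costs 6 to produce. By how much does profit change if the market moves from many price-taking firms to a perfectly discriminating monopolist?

Perfect competition: P = MC = 6, so 26 − 5Q = 6 and Q = 4.
Profit = (6 − 6)·4 = 0.
A perfectly discriminating monopolist sells every unit with P(Q) ≥ MC(Q), so output equals the competitive quantity Q = 4. Each buyer pays their reservation price, so CS = 0 and the firm captures all surplus.
PS equals the full surplus area, 40. Profit = 40 = 40.
Change in profit: 40 − 0 = 40.

π rises by 40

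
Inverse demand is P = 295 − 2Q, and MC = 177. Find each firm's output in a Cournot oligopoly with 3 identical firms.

q_i = 14.75

In a 3-firm Cournot equilibrium, symmetry and the first-order condition give q = (295 − 177)/(8) = 14.75. So Q = 44.25 and P = 206.5.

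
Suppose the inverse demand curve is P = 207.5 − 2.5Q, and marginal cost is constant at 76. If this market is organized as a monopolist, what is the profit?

Profit = 1729.225

Monopoly sets MR = MC: 207.5 − 5Q = 76 ⇒ Q = 26.3, P = 207.5 − 2.5·26.3 = 141.75.
Profit = (141.75 − 76)·26.3 = 1729.225.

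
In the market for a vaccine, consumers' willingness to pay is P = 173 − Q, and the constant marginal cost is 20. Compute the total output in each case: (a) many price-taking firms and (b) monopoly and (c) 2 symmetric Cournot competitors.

Perfect competition: P = MC = 20, so 173 − Q = 20 and Q = 153.
Monopoly sets MR = MC: 173 − 2Q = 20 ⇒ Q = 76.5, P = 173 − 76.5 = 96.5.
Cournot with 2 identical firms: the symmetric best-response condition is 173 − 3q = 20. Each firm produces q = 51, total output Q = 102, price P = 71.

Competition: Q = 153; Monopoly: Q = 76.5; Cournot: Q = 102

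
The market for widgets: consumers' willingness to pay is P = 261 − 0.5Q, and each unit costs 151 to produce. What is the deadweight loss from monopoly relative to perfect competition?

Perfect competition: P = MC = 151, so 261 − 0.5Q = 151 and Q = 220.
Monopoly sets MR = MC: 261 − Q = 151 ⇒ Q = 110, P = 261 − 0.5·110 = 206.
DWL is the triangle between Q = 110 and Q = 220: ½·(220 − 110)·(206 − 151) = 3025.

DWL = 3025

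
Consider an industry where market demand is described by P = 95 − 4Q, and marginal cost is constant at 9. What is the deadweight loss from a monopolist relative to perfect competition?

DWL = 231.125

Under competition P = MC = 9, so Q = (95 − 9)/4 = 21.5.
A monopolist chooses Q where MR = MC. MR = 95 − 8Q; setting this equal to 9 gives Q = 10.75 and P = 52.
DWL is the triangle between Q = 10.75 and Q = 21.5: ½·(21.5 − 10.75)·(52 − 9) = 231.125.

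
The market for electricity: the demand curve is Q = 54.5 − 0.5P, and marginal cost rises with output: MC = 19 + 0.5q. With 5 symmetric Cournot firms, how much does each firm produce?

q_i = 7.2

Inverting demand: P = 109 − 2Q.
With 5 symmetric Cournot firms, each firm's FOC gives 109 − 12q = 19 + 0.5q, so q = 7.2, Q = 5·7.2 = 36, and P = 37.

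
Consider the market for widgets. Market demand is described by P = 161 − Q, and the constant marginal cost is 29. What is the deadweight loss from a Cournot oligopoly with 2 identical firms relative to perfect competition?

Perfect competition: P = MC = 29, so 161 − Q = 29 and Q = 132.
In a 2-firm Cournot equilibrium, symmetry and the first-order condition give q = (161 − 29)/(3) = 44. So Q = 88 and P = 73.
DWL is the triangle between Q = 88 and Q = 132: ½·(132 − 88)·(73 − 29) = 968.

DWL = 968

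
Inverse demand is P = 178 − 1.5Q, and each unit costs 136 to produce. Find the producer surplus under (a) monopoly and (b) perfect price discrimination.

Monopoly sets MR = MC: 178 − 3Q = 136 ⇒ Q = 14, P = 178 − 1.5·14 = 157.
PS = (157 − 136)·14 = 294.
A perfectly discriminating monopolist sells every unit with P(Q) ≥ MC(Q), so output equals the competitive quantity Q = 28. Each buyer pays their reservation price, so CS = 0 and the firm captures all surplus.
PS = ½·(178 − 136)·28 = 588.

Monopoly: PS = 294; Perfect PD: PS = 588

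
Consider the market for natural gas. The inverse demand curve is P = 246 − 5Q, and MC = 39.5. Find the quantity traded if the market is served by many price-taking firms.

Perfect competition: P = MC = 39.5, so 246 − 5Q = 39.5 and Q = 41.3.

Q = 41.3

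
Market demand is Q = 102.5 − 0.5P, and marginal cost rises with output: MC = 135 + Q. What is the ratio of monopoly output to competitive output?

Q_m/Q_c = 0.6

Inverting demand: P = 205 − 2Q.
The monopolist equates marginal revenue to marginal cost: 205 − 4Q = 135 + Q, so Q = 14. From demand, P = 177.
Under competition P = MC: 205 − 2Q = 135 + Q ⇒ Q = 70/3, P = 475/3.
Ratio Q_m/Q_c = 14/(70/3) = 0.6.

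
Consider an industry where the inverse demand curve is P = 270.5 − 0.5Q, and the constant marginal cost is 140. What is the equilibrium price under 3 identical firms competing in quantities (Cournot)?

Cournot with 3 identical firms: the symmetric best-response condition is 270.5 − 2q = 140. Each firm produces q = 65.25, total output Q = 195.75, price P = 172.625.

P = 172.625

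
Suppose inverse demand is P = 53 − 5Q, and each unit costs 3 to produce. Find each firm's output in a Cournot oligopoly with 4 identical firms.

Cournot with 4 identical firms: the symmetric best-response condition is 53 − 25q = 3. Each firm produces q = 2, total output Q = 8, price P = 13.

q_i = 2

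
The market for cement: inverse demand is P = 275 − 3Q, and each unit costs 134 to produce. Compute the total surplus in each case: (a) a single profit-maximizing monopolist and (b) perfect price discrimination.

A monopolist chooses Q where MR = MC. MR = 275 − 6Q; setting this equal to 134 gives Q = 23.5 and P = 204.5.
CS = ½·(275 − 204.5)·23.5 = 828.375; PS = (204.5 − 134)·23.5 = 1656.75; TS = 2485.125.
A perfectly discriminating monopolist sells every unit with P(Q) ≥ MC(Q), so output equals the competitive quantity Q = 47. Each buyer pays their reservation price, so CS = 0 and the firm captures all surplus.
TS = 3313.5 (equal to competitive TS).

Monopoly: TS = 2485.125; Perfect PD: TS = 3313.5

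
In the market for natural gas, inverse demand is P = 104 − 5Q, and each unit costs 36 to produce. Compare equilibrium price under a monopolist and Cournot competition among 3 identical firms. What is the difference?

P falls by 17

Monopoly sets MR = MC: 104 − 10Q = 36 ⇒ Q = 6.8, P = 104 − 5·6.8 = 70.
In a 3-firm Cournot equilibrium, symmetry and the first-order condition give q = (104 − 36)/(20) = 3.4. So Q = 10.2 and P = 53.
Change in equilibrium price: 53 − 70 = −17.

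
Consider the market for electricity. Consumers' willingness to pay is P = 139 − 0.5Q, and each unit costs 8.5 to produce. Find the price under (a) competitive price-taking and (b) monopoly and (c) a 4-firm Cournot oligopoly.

Competition: P = 8.5; Monopoly: P = 73.75; Cournot: P = 34.6

Under competition P = MC = 8.5, so Q = (139 − 8.5)/0.5 = 261.
A monopolist chooses Q where MR = MC. MR = 139 − Q; setting this equal to 8.5 gives Q = 130.5 and P = 73.75.
With 4 symmetric Cournot firms, each firm's FOC gives 139 − 2.5q = 8.5, so q = 52.2, Q = 4·52.2 = 208.8, and P = 34.6.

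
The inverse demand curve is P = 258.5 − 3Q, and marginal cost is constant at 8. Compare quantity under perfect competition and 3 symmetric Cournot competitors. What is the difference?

Q falls by 20.875

Under competition P = MC = 8, so Q = (258.5 − 8)/3 = 83.5.
With 3 symmetric Cournot firms, each firm's FOC gives 258.5 − 12q = 8, so q = 20.875, Q = 3·20.875 = 62.625, and P = 70.625.
Change in quantity: 62.625 − 83.5 = −20.875.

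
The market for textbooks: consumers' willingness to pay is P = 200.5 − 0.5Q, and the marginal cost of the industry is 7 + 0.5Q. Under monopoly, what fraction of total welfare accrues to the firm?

PS/TS = 0.75

Monopoly sets MR = MC: 200.5 − Q = 7 + 0.5Q ⇒ Q = 129, P = 200.5 − 0.5·129 = 136.
CS = ½·(200.5 − 136)·129 = 4160.25.
PS = P·Q − VC(Q) = 136·129 − (7·129 + ½·0.5·129²) = 12480.75.
Share captured = PS/TS = 12480.75/16641 = 0.75.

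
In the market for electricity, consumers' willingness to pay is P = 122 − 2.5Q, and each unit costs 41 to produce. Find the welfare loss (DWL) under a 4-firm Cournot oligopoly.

DWL = 52.488

Perfect competition: P = MC = 41, so 122 − 2.5Q = 41 and Q = 32.4.
In a 4-firm Cournot equilibrium, symmetry and the first-order condition give q = (122 − 41)/(12.5) = 6.48. So Q = 25.92 and P = 57.2.
DWL is the triangle between Q = 25.92 and Q = 32.4: ½·(32.4 − 25.92)·(57.2 − 41) = 52.488.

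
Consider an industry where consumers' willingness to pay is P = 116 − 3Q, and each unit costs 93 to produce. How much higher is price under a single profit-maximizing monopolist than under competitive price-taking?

P rises by 11.5

Competitive firms price at marginal cost: P = 93, giving Q = 23/3.
The monopolist equates marginal revenue to marginal cost: 116 − 6Q = 93, so Q = 23/6. From demand, P = 104.5.
Change in price: 104.5 − 93 = 11.5.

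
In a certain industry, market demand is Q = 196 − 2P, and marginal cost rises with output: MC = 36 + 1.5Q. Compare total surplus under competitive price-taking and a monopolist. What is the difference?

TS falls by 38.44

Inverting demand: P = 98 − 0.5Q.
Under competition P = MC: 98 − 0.5Q = 36 + 1.5Q ⇒ Q = 31, P = 82.5.
CS = ½·(98 − 82.5)·31 = 240.25; PS = (82.5·31 − 36·31 − ½·1.5·31²) = 720.75; TS = 961.
The monopolist equates marginal revenue to marginal cost: 98 − Q = 36 + 1.5Q, so Q = 24.8. From demand, P = 85.6.
CS = ½·(98 − 85.6)·24.8 = 153.76; PS = (85.6·24.8 − 36·24.8 − ½·1.5·24.8²) = 768.8; TS = 922.56.
Change in total surplus: 922.56 − 961 = −38.44.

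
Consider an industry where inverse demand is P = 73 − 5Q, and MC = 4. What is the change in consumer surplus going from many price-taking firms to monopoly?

CS falls by 357.075

Competitive firms price at marginal cost: P = 4, giving Q = 13.8.
CS = ½·(73 − 4)·13.8 = 476.1.
A monopolist chooses Q where MR = MC. MR = 73 − 10Q; setting this equal to 4 gives Q = 6.9 and P = 38.5.
CS = ½·(73 − 38.5)·6.9 = 119.025.
Change in consumer surplus: 119.025 − 476.1 = −357.075.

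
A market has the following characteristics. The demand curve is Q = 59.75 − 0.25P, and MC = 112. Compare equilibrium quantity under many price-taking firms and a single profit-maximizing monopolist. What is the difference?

Q falls by 15.875

Inverting demand: P = 239 − 4Q.
Competitive firms price at marginal cost: P = 112, giving Q = 31.75.
A monopolist chooses Q where MR = MC. MR = 239 − 8Q; setting this equal to 112 gives Q = 15.875 and P = 175.5.
Change in equilibrium quantity: 15.875 − 31.75 = −15.875.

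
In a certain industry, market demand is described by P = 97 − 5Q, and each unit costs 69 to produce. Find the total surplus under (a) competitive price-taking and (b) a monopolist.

Competitive firms price at marginal cost: P = 69, giving Q = 5.6.
CS = ½·(97 − 69)·5.6 = 78.4; PS = (69 − 69)·5.6 = 0; TS = 78.4.
A monopolist chooses Q where MR = MC. MR = 97 − 10Q; setting this equal to 69 gives Q = 2.8 and P = 83.
CS = ½·(97 − 83)·2.8 = 19.6; PS = (83 − 69)·2.8 = 39.2; TS = 58.8.

Competition: TS = 78.4; Monopoly: TS = 58.8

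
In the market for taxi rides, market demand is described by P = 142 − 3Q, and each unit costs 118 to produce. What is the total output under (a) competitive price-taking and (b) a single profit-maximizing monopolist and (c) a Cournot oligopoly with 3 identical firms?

Competition: Q = 8; Monopoly: Q = 4; Cournot: Q = 6

Under competition P = MC = 118, so Q = (142 − 118)/3 = 8.
A monopolist chooses Q where MR = MC. MR = 142 − 6Q; setting this equal to 118 gives Q = 4 and P = 130.
Cournot with 3 identical firms: the symmetric best-response condition is 142 − 12q = 118. Each firm produces q = 2, total output Q = 6, price P = 124.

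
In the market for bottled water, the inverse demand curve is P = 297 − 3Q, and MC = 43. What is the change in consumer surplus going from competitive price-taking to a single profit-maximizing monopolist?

Under competition P = MC = 43, so Q = (297 − 43)/3 = 254/3.
CS = ½·(297 − 43)·254/3 = 32258/3.
A monopolist chooses Q where MR = MC. MR = 297 − 6Q; setting this equal to 43 gives Q = 127/3 and P = 170.
CS = ½·(297 − 170)·127/3 = 16129/6.
Change in consumer surplus: 16129/6 − 32258/3 = −8064.5.

Consumer surplus falls by 8064.5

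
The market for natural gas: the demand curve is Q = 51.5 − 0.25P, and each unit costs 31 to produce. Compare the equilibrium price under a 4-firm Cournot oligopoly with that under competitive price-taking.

Inverting demand: P = 206 − 4Q.
Cournot with 4 identical firms: the symmetric best-response condition is 206 − 20q = 31. Each firm produces q = 8.75, total output Q = 35, price P = 66.
Perfect competition: P = MC = 31, so 206 − 4Q = 31 and Q = 43.75.

Cournot: P = 66; Competition: P = 31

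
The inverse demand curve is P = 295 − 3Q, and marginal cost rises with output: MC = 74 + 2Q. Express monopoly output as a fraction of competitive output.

Monopoly sets MR = MC: 295 − 6Q = 74 + 2Q ⇒ Q = 27.625, P = 295 − 3·27.625 = 212.125.
Competitive equilibrium sets price equal to marginal cost: 295 − 3Q = 74 + 2Q, so Q = 44.2 and P = 162.4.
Ratio Q_m/Q_c = 27.625/44.2 = 0.625.

Q_m/Q_c = 0.625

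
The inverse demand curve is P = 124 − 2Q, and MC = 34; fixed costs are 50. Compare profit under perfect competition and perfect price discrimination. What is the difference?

Under competition P = MC = 34, so Q = (124 − 34)/2 = 45.
Profit = (34 − 34)·45 − 50 = −50.
A perfectly discriminating monopolist sells every unit with P(Q) ≥ MC(Q), so output equals the competitive quantity Q = 45. Each buyer pays their reservation price, so CS = 0 and the firm captures all surplus.
PS equals the full surplus area, 2025. Profit = 2025 − 50 = 1975.
Change in profit: 1975 − −50 = 2025.

π rises by 2025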